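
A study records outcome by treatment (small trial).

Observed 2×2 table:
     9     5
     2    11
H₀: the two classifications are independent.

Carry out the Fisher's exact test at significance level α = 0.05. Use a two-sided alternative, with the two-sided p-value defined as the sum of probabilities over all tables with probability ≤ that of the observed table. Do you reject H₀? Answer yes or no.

reject H₀: yes

Margins: r₁=14, r₂=13, c₁=11, c₂=16, n=27
p_obs = C(14,9)·C(13,2)/C(27,11); sum pmf over tables with pmf ≤ p_obs
p-value (two-sided) = 0.01831
At α=0.05: p < α → reject H₀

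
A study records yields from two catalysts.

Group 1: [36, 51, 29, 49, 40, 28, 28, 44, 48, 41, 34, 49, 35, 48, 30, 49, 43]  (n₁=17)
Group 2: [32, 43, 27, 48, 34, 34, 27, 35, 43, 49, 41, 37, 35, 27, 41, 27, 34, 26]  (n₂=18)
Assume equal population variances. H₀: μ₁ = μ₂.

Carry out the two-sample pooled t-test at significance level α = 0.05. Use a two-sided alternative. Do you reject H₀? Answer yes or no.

x̄₁=40.118, s₁=8.306, n₁=17
x̄₂=35.556, s₂=7.326, n₂=18
s_p² = [16·8.306² + 17·7.326²]/33 = 61.0972
SE = √(s_p²·(1/17+1/18)) = 2.6435
t = (40.118−35.556)/2.6435 = 1.7258
df = 33
p-value (two-sided) = 0.09374
At α=0.05: p ≥ α → fail to reject H₀

reject H₀: no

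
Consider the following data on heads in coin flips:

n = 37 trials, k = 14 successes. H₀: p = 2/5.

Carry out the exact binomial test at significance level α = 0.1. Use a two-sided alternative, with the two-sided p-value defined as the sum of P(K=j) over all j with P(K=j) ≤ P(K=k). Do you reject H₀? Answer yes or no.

Exact binomial: n=37, k=14, p₀=2/5=0.4000
P(X=j) = C(n,j)·p₀^j·(1−p₀)^(n−j); p = Σ P(X=j) over j with P(X=j) ≤ P(X=14)
p-value (two-sided) = 0.86766
At α=0.1: p ≥ α → fail to reject H₀

reject H₀: no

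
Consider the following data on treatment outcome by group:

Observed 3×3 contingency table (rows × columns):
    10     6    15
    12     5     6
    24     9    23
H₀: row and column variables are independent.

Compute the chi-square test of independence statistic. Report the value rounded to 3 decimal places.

Row totals [31, 23, 56], col totals [46, 20, 44], n=110
χ² = (10−12.96)²/12.96 + (6−5.64)²/5.64 + (15−12.40)²/12.40 + (12−9.62)²/9.62 + (5−4.18)²/4.18 + (6−9.20)²/9.20 + (24−23.42)²/23.42 + (9−10.18)²/10.18 + (23−22.40)²/22.40 = 3.2768
df = 4

test statistic = 3.277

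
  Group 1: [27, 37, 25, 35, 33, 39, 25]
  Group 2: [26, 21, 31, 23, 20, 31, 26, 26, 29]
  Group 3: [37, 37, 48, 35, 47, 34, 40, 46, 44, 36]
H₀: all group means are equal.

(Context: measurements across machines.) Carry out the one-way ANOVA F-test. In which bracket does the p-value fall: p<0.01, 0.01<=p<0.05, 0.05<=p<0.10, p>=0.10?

Group means [31.57, 25.89, 40.40], grand mean 33.000
SSB = Σnᵢ(x̄ᵢ−x̄)² = 1016.997; SSW = ΣΣ(x−x̄ᵢ)² = 593.003
MSB = 1016.997/2 = 508.4984; MSW = 593.003/23 = 25.7827
F = MSB/MSW = 19.7224
df = (2, 23)
p-value (upper-tail) = 0.00001
→ bracket: p<0.01

p-value bracket: p<0.01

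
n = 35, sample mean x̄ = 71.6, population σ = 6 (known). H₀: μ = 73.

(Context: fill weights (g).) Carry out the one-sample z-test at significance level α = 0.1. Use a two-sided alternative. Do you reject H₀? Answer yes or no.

reject H₀: no

SE = σ/√n = 6/√35 = 1.0142
z = (x̄−μ₀)/SE = (71.6−73)/1.0142 = -1.3804
p-value (two-sided) = 0.16746
At α=0.1: p ≥ α → fail to reject H₀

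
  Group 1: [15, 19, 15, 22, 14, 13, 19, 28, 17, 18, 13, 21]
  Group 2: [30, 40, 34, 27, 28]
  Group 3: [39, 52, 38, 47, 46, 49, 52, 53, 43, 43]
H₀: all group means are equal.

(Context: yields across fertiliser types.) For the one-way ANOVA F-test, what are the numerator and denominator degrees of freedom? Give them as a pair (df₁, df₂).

k = 3 groups, N = 27 total
df = (k−1, N−k) = (3−1, 27−3) = (2, 24)

degrees of freedom = [2, 24]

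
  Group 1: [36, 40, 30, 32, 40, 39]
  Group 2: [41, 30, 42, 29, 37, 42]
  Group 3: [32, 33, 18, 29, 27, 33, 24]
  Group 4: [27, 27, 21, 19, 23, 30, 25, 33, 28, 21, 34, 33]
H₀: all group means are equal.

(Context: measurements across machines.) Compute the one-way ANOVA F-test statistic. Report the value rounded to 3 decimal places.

Group means [36.17, 36.83, 28.00, 26.75], grand mean 30.806
SSB = Σnᵢ(x̄ᵢ−x̄)² = 642.922; SSW = ΣΣ(x−x̄ᵢ)² = 741.917
MSB = 642.922/3 = 214.3073; MSW = 741.917/27 = 27.4784
F = MSB/MSW = 7.7991
df = (3, 27)

test statistic = 7.799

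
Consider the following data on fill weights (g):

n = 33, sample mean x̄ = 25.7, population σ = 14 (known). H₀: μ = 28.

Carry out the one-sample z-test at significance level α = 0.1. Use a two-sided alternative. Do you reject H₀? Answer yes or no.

SE = σ/√n = 14/√33 = 2.4371
z = (x̄−μ₀)/SE = (25.7−28)/2.4371 = -0.9437
p-value (two-sided) = 0.34530
At α=0.1: p ≥ α → fail to reject H₀

reject H₀: no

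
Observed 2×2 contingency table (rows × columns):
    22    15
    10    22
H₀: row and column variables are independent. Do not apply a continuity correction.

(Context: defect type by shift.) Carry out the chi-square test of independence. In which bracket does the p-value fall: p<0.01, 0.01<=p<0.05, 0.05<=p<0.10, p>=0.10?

p-value bracket: 0.01<=p<0.05

Row totals [37, 32], col totals [32, 37], n=69
χ² = (22−17.16)²/17.16 + (15−19.84)²/19.84 + (10−14.84)²/14.84 + (22−17.16)²/17.16 = 5.4908
df = 1
p-value (upper-tail) = 0.01912
→ bracket: 0.01<=p<0.05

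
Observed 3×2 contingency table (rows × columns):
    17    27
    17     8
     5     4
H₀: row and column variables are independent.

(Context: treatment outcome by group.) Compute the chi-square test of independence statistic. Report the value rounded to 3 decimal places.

Row totals [44, 25, 9], col totals [39, 39], n=78
χ² = (17−22.00)²/22.00 + (27−22.00)²/22.00 + (17−12.50)²/12.50 + (8−12.50)²/12.50 + (5−4.50)²/4.50 + (4−4.50)²/4.50 = 5.6238
df = 2

test statistic = 5.624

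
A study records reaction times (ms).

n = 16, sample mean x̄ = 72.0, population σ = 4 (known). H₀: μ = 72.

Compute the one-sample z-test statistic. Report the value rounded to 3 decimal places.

test statistic = 0.000

SE = σ/√n = 4/√16 = 1.0000
z = (x̄−μ₀)/SE = (72.0−72)/1.0000 = 0.0000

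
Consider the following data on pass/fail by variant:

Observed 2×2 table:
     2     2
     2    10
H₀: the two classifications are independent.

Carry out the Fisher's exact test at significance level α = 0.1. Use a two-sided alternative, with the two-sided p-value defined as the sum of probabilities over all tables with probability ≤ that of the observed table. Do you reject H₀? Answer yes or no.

Margins: r₁=4, r₂=12, c₁=4, c₂=12, n=16
p_obs = C(4,2)·C(12,2)/C(16,4); sum pmf over tables with pmf ≤ p_obs
p-value (two-sided) = 0.24451
At α=0.1: p ≥ α → fail to reject H₀

reject H₀: no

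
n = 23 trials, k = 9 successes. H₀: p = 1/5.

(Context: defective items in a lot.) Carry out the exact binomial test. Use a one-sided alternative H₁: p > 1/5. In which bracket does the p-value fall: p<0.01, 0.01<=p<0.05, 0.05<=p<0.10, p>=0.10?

p-value bracket: 0.01<=p<0.05

Exact binomial: n=23, k=9, p₀=1/5=0.2000
P(X≥9) from Σ C(n,i)·p₀^i·(1−p₀)^(n−i)
p-value (one-sided, H₁ greater) = 0.02734
→ bracket: 0.01<=p<0.05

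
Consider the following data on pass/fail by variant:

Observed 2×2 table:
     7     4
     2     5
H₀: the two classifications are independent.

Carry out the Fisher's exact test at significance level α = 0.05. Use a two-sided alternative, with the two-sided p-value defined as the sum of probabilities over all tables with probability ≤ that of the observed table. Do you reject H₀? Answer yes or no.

reject H₀: no

Margins: r₁=11, r₂=7, c₁=9, c₂=9, n=18
p_obs = C(11,7)·C(7,2)/C(18,9); sum pmf over tables with pmf ≤ p_obs
p-value (two-sided) = 0.33484
At α=0.05: p ≥ α → fail to reject H₀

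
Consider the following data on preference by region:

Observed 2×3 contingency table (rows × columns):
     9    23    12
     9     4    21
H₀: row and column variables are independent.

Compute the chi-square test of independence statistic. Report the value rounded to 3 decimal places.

test statistic = 14.786

Row totals [44, 34], col totals [18, 27, 33], n=78
χ² = (9−10.15)²/10.15 + (23−15.23)²/15.23 + (12−18.62)²/18.62 + (9−7.85)²/7.85 + (4−11.77)²/11.77 + (21−14.38)²/14.38 = 14.7859
df = 2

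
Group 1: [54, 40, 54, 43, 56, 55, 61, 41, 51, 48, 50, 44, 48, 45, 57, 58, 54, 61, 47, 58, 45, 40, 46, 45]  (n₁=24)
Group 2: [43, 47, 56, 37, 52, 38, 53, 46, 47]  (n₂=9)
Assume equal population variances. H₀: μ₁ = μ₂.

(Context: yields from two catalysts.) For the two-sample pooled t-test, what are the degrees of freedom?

df = n₁ + n₂ − 2 = 24 + 9 − 2 = 31

degrees of freedom = 31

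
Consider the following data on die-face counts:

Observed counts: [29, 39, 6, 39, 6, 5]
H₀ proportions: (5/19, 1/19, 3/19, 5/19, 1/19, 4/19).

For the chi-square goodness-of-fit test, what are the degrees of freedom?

df = k − 1 = 6 − 1 = 5

degrees of freedom = 5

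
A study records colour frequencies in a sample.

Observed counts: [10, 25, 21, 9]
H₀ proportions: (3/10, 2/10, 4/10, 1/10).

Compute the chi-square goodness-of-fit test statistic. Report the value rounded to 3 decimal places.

test statistic = 17.628

n = 65; E_i = n·p_i = [19.50, 13.00, 26.00, 6.50]
χ² = (10−19.50)²/19.50 + (25−13.00)²/13.00 + (21−26.00)²/26.00 + (9−6.50)²/6.50 = 17.6282
df = 3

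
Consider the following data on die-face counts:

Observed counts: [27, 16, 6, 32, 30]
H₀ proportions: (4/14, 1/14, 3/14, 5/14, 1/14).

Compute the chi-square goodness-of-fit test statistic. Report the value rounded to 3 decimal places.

n = 111; E_i = n·p_i = [31.71, 7.93, 23.79, 39.64, 7.93]
χ² = (27−31.71)²/31.71 + (16−7.93)²/7.93 + (6−23.79)²/23.79 + (32−39.64)²/39.64 + (30−7.93)²/7.93 = 85.1324
df = 4

test statistic = 85.132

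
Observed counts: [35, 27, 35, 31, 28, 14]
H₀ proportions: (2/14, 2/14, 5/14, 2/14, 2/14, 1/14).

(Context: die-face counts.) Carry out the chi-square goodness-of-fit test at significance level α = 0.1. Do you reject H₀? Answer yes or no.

reject H₀: yes

n = 170; E_i = n·p_i = [24.29, 24.29, 60.71, 24.29, 24.29, 12.14]
χ² = (35−24.29)²/24.29 + (27−24.29)²/24.29 + (35−60.71)²/60.71 + (31−24.29)²/24.29 + (28−24.29)²/24.29 + (14−12.14)²/12.14 = 18.6294
df = 5
p-value (upper-tail) = 0.00225
At α=0.1: p < α → reject H₀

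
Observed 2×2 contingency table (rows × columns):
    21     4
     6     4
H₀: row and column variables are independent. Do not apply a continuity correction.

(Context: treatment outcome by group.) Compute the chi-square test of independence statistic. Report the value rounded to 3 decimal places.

Row totals [25, 10], col totals [27, 8], n=35
χ² = (21−19.29)²/19.29 + (4−5.71)²/5.71 + (6−7.71)²/7.71 + (4−2.29)²/2.29 = 2.3333
df = 1

test statistic = 2.333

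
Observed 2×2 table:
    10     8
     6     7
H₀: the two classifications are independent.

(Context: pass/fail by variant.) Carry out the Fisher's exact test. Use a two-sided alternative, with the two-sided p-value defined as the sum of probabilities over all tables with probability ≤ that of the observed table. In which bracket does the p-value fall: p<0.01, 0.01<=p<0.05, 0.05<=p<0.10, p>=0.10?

p-value bracket: p>=0.10

Margins: r₁=18, r₂=13, c₁=16, c₂=15, n=31
p_obs = C(18,10)·C(13,6)/C(31,16); sum pmf over tables with pmf ≤ p_obs
p-value (two-sided) = 0.72239
→ bracket: p>=0.10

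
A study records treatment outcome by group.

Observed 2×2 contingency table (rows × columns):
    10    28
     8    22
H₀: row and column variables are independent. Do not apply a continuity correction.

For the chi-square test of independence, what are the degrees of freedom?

degrees of freedom = 1

df = (r−1)(c−1) = (2−1)·(2−1) = 1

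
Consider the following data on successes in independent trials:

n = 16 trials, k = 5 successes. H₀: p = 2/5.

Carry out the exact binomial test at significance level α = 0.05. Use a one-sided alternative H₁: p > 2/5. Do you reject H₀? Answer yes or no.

reject H₀: no

Exact binomial: n=16, k=5, p₀=2/5=0.4000
P(X≥5) from Σ C(n,i)·p₀^i·(1−p₀)^(n−i)
p-value (one-sided, H₁ greater) = 0.83343
At α=0.05: p ≥ α → fail to reject H₀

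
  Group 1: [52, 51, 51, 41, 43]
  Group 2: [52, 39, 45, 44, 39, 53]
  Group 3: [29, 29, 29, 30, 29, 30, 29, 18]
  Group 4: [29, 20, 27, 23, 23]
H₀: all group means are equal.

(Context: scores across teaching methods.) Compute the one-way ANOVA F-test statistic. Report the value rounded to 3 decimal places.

Group means [47.60, 45.33, 27.88, 24.40], grand mean 35.625
SSB = Σnᵢ(x̄ᵢ−x̄)² = 2393.017; SSW = ΣΣ(x−x̄ᵢ)² = 456.608
MSB = 2393.017/3 = 797.6722; MSW = 456.608/20 = 22.8304
F = MSB/MSW = 34.9390
df = (3, 20)

test statistic = 34.939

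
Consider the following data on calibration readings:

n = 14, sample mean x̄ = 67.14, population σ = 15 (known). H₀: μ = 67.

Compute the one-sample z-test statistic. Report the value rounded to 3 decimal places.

SE = σ/√n = 15/√14 = 4.0089
z = (x̄−μ₀)/SE = (67.14−67)/4.0089 = 0.0349

test statistic = 0.035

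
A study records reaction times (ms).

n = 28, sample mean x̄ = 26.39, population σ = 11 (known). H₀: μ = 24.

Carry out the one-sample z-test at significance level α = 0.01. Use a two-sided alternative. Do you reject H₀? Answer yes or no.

reject H₀: no

SE = σ/√n = 11/√28 = 2.0788
z = (x̄−μ₀)/SE = (26.39−24)/2.0788 = 1.1497
p-value (two-sided) = 0.25027
At α=0.01: p ≥ α → fail to reject H₀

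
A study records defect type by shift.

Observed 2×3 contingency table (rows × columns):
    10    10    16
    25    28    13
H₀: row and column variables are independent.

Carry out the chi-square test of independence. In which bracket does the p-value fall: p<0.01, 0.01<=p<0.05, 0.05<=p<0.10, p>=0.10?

Row totals [36, 66], col totals [35, 38, 29], n=102
χ² = (10−12.35)²/12.35 + (10−13.41)²/13.41 + (16−10.24)²/10.24 + (25−22.65)²/22.65 + (28−24.59)²/24.59 + (13−18.76)²/18.76 = 7.0517
df = 2
p-value (upper-tail) = 0.02943
→ bracket: 0.01<=p<0.05

p-value bracket: 0.01<=p<0.05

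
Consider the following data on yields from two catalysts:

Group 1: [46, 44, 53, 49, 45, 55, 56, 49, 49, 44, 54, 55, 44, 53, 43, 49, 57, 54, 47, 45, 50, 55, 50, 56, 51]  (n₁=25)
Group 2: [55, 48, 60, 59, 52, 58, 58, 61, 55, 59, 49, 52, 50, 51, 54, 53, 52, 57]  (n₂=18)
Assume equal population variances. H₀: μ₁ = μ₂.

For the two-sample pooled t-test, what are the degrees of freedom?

degrees of freedom = 41

df = n₁ + n₂ − 2 = 25 + 18 − 2 = 41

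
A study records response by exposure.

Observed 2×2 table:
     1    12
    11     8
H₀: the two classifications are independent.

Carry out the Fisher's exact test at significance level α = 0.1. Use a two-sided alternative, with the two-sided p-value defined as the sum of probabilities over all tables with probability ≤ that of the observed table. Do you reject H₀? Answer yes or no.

reject H₀: yes

Margins: r₁=13, r₂=19, c₁=12, c₂=20, n=32
p_obs = C(13,1)·C(19,11)/C(32,12); sum pmf over tables with pmf ≤ p_obs
p-value (two-sided) = 0.00787
At α=0.1: p < α → reject H₀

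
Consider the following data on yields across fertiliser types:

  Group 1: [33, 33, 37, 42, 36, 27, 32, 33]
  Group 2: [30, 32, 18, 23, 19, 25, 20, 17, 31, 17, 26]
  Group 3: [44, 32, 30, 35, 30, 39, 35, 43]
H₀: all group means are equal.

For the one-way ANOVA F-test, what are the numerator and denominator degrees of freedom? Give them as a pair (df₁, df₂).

degrees of freedom = [2, 24]

k = 3 groups, N = 27 total
df = (k−1, N−k) = (3−1, 27−3) = (2, 24)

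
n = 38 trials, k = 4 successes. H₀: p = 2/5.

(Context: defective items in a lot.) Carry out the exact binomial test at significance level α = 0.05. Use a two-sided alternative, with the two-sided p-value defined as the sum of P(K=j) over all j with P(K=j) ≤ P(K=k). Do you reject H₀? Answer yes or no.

reject H₀: yes

Exact binomial: n=38, k=4, p₀=2/5=0.4000
P(X=j) = C(n,j)·p₀^j·(1−p₀)^(n−j); p = Σ P(X=j) over j with P(X=j) ≤ P(X=4)
p-value (two-sided) = 0.00009
At α=0.05: p < α → reject H₀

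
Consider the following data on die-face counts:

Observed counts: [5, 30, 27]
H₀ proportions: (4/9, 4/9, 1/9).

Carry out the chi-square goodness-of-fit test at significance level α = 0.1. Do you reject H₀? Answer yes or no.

n = 62; E_i = n·p_i = [27.56, 27.56, 6.89]
χ² = (5−27.56)²/27.56 + (30−27.56)²/27.56 + (27−6.89)²/6.89 = 77.3911
df = 2
p-value (upper-tail) = 0.00000
At α=0.1: p < α → reject H₀

reject H₀: yes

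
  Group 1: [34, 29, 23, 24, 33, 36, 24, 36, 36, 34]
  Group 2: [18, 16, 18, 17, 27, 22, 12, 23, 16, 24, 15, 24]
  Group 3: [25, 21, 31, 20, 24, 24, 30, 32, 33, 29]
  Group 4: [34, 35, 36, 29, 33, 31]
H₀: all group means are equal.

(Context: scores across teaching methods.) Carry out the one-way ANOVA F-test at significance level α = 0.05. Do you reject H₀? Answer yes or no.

Group means [30.90, 19.33, 26.90, 33.00], grand mean 26.526
SSB = Σnᵢ(x̄ᵢ−x̄)² = 1065.007; SSW = ΣΣ(x−x̄ᵢ)² = 720.467
MSB = 1065.007/3 = 355.0023; MSW = 720.467/34 = 21.1902
F = MSB/MSW = 16.7531
df = (3, 34)
p-value (upper-tail) = 0.00000
At α=0.05: p < α → reject H₀

reject H₀: yes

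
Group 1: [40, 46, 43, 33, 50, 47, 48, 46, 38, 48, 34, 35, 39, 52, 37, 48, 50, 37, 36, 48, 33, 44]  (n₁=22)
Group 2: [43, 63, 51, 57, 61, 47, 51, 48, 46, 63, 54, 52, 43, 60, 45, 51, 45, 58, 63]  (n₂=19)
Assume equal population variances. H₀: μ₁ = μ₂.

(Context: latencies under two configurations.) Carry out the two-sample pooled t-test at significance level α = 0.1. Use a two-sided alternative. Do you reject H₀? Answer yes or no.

x̄₁=42.364, s₁=6.253, n₁=22
x̄₂=52.684, s₂=7.087, n₂=19
s_p² = [21·6.253² + 18·7.087²]/39 = 44.2358
SE = √(s_p²·(1/22+1/19)) = 2.0830
t = (42.364−52.684)/2.0830 = -4.9547
df = 39
p-value (two-sided) = 0.00001
At α=0.1: p < α → reject H₀

reject H₀: yes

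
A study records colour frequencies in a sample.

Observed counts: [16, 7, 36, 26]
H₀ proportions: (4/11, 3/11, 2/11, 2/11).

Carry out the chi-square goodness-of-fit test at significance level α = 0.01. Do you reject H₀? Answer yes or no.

reject H₀: yes

n = 85; E_i = n·p_i = [30.91, 23.18, 15.45, 15.45]
χ² = (16−30.91)²/30.91 + (7−23.18)²/23.18 + (36−15.45)²/15.45 + (26−15.45)²/15.45 = 52.9961
df = 3
p-value (upper-tail) = 0.00000
At α=0.01: p < α → reject H₀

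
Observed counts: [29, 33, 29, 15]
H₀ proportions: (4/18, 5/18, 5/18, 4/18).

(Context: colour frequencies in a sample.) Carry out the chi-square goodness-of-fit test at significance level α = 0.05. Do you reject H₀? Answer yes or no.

n = 106; E_i = n·p_i = [23.56, 29.44, 29.44, 23.56]
χ² = (29−23.56)²/23.56 + (33−29.44)²/29.44 + (29−29.44)²/29.44 + (15−23.56)²/23.56 = 4.8019
df = 3
p-value (upper-tail) = 0.18689
At α=0.05: p ≥ α → fail to reject H₀

reject H₀: no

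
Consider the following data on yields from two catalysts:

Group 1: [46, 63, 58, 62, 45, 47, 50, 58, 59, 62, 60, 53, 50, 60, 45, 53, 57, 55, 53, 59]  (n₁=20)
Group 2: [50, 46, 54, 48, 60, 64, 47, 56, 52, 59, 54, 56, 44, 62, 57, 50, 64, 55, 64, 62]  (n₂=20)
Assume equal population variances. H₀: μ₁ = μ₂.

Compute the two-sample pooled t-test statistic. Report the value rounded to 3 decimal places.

x̄₁=54.750, s₁=5.946, n₁=20
x̄₂=55.200, s₂=6.338, n₂=20
s_p² = [19·5.946² + 19·6.338²]/38 = 37.7618
SE = √(s_p²·(1/20+1/20)) = 1.9432
t = (54.750−55.200)/1.9432 = -0.2316
df = 38

test statistic = -0.232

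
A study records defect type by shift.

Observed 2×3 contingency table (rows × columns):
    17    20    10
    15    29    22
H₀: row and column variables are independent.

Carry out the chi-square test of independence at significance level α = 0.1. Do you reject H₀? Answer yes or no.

Row totals [47, 66], col totals [32, 49, 32], n=113
χ² = (17−13.31)²/13.31 + (20−20.38)²/20.38 + (10−13.31)²/13.31 + (15−18.69)²/18.69 + (29−28.62)²/28.62 + (22−18.69)²/18.69 = 3.1731
df = 2
p-value (upper-tail) = 0.20463
At α=0.1: p ≥ α → fail to reject H₀

reject H₀: no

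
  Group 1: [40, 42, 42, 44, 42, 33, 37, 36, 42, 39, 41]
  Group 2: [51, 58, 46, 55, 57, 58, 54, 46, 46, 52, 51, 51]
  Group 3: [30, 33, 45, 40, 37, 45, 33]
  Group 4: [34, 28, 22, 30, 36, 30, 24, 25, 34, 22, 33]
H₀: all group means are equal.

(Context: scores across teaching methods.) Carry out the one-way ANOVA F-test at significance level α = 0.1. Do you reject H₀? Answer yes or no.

Group means [39.82, 52.08, 37.57, 28.91], grand mean 40.098
SSB = Σnᵢ(x̄ᵢ−x̄)² = 3146.433; SSW = ΣΣ(x−x̄ᵢ)² = 801.176
MSB = 3146.433/3 = 1048.8111; MSW = 801.176/37 = 21.6534
F = MSB/MSW = 48.4363
df = (3, 37)
p-value (upper-tail) = 0.00000
At α=0.1: p < α → reject H₀

reject H₀: yes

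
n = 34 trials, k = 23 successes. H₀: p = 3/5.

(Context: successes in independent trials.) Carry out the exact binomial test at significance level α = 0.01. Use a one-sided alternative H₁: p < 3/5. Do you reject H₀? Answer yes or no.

Exact binomial: n=34, k=23, p₀=3/5=0.6000
P(X≤23) from Σ C(n,i)·p₀^i·(1−p₀)^(n−i)
p-value (one-sided, H₁ less) = 0.86169
At α=0.01: p ≥ α → fail to reject H₀

reject H₀: no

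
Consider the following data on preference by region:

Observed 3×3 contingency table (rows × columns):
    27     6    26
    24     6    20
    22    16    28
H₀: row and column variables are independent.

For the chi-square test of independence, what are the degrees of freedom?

df = (r−1)(c−1) = (3−1)·(3−1) = 4

degrees of freedom = 4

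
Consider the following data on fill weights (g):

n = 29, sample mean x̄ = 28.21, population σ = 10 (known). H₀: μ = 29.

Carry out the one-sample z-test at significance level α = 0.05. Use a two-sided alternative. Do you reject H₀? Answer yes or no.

reject H₀: no

SE = σ/√n = 10/√29 = 1.8570
z = (x̄−μ₀)/SE = (28.21−29)/1.8570 = -0.4254
p-value (two-sided) = 0.67052
At α=0.05: p ≥ α → fail to reject H₀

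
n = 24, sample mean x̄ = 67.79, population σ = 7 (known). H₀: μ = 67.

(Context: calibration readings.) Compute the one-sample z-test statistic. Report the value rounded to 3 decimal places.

SE = σ/√n = 7/√24 = 1.4289
z = (x̄−μ₀)/SE = (67.79−67)/1.4289 = 0.5529

test statistic = 0.553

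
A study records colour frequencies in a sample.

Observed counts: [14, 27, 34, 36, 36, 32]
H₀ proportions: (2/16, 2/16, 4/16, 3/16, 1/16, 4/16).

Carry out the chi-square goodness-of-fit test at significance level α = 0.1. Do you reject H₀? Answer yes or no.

reject H₀: yes

n = 179; E_i = n·p_i = [22.38, 22.38, 44.75, 33.56, 11.19, 44.75]
χ² = (14−22.38)²/22.38 + (27−22.38)²/22.38 + (34−44.75)²/44.75 + (36−33.56)²/33.56 + (36−11.19)²/11.19 + (32−44.75)²/44.75 = 65.5140
df = 5
p-value (upper-tail) = 0.00000
At α=0.1: p < α → reject H₀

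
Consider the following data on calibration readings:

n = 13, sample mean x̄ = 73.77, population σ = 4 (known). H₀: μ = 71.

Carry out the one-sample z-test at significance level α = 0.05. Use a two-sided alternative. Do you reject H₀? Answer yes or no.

SE = σ/√n = 4/√13 = 1.1094
z = (x̄−μ₀)/SE = (73.77−71)/1.1094 = 2.4968
p-value (two-sided) = 0.01253
At α=0.05: p < α → reject H₀

reject H₀: yes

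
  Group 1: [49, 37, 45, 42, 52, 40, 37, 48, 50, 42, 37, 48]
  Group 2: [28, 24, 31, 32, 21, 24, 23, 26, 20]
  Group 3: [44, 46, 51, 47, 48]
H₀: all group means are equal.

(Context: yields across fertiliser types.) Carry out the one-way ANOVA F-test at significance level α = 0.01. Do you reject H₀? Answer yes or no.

reject H₀: yes

Group means [43.92, 25.44, 47.20], grand mean 38.154
SSB = Σnᵢ(x̄ᵢ−x̄)² = 2261.446; SSW = ΣΣ(x−x̄ᵢ)² = 495.939
MSB = 2261.446/2 = 1130.7229; MSW = 495.939/23 = 21.5626
F = MSB/MSW = 52.4392
df = (2, 23)
p-value (upper-tail) = 0.00000
At α=0.01: p < α → reject H₀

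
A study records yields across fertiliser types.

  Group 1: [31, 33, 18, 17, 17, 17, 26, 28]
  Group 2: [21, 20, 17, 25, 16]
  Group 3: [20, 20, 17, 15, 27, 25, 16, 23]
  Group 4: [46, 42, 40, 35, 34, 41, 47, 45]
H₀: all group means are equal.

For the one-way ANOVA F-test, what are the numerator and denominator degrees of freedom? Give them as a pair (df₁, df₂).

degrees of freedom = [3, 25]

k = 4 groups, N = 29 total
df = (k−1, N−k) = (4−1, 29−4) = (3, 25)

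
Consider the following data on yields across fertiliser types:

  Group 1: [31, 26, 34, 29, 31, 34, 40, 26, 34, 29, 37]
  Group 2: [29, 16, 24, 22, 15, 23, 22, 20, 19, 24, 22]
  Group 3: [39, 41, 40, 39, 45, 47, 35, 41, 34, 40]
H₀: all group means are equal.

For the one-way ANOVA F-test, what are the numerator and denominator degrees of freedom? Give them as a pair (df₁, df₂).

degrees of freedom = [2, 29]

k = 3 groups, N = 32 total
df = (k−1, N−k) = (3−1, 32−3) = (2, 29)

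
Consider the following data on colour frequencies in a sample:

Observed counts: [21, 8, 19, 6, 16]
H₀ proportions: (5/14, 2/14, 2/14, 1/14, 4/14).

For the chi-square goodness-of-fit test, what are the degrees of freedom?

df = k − 1 = 5 − 1 = 4

degrees of freedom = 4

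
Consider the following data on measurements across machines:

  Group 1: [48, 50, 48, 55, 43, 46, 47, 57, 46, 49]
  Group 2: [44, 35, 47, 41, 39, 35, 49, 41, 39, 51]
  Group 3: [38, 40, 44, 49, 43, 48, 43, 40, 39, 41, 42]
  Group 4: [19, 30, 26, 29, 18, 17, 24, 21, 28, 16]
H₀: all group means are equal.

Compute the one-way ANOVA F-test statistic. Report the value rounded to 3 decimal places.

Group means [48.90, 42.10, 42.45, 22.80], grand mean 39.146
SSB = Σnᵢ(x̄ᵢ−x̄)² = 3830.995; SSW = ΣΣ(x−x̄ᵢ)² = 810.127
MSB = 3830.995/3 = 1276.9982; MSW = 810.127/37 = 21.8953
F = MSB/MSW = 58.3229
df = (3, 37)

test statistic = 58.323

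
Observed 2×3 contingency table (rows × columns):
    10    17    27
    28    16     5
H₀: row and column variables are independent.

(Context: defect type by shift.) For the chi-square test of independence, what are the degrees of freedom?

degrees of freedom = 2

df = (r−1)(c−1) = (2−1)·(3−1) = 2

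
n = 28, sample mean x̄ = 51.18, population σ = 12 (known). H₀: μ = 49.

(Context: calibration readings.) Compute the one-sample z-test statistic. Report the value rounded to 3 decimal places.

SE = σ/√n = 12/√28 = 2.2678
z = (x̄−μ₀)/SE = (51.18−49)/2.2678 = 0.9613

test statistic = 0.961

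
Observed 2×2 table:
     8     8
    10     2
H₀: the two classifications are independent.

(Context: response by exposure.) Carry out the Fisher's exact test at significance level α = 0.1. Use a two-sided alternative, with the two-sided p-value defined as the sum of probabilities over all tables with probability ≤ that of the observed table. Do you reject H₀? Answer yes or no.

Margins: r₁=16, r₂=12, c₁=18, c₂=10, n=28
p_obs = C(16,8)·C(12,10)/C(28,18); sum pmf over tables with pmf ≤ p_obs
p-value (two-sided) = 0.11439
At α=0.1: p ≥ α → fail to reject H₀

reject H₀: no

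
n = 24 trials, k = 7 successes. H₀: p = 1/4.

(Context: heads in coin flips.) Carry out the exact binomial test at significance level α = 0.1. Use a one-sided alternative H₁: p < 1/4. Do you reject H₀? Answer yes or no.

Exact binomial: n=24, k=7, p₀=1/4=0.2500
P(X≤7) from Σ C(n,i)·p₀^i·(1−p₀)^(n−i)
p-value (one-sided, H₁ less) = 0.76620
At α=0.1: p ≥ α → fail to reject H₀

reject H₀: no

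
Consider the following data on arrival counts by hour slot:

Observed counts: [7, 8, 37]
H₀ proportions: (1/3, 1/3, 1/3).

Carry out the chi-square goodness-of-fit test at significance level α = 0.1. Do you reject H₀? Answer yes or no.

n = 52; E_i = n·p_i = [17.33, 17.33, 17.33]
χ² = (7−17.33)²/17.33 + (8−17.33)²/17.33 + (37−17.33)²/17.33 = 33.5000
df = 2
p-value (upper-tail) = 0.00000
At α=0.1: p < α → reject H₀

reject H₀: yes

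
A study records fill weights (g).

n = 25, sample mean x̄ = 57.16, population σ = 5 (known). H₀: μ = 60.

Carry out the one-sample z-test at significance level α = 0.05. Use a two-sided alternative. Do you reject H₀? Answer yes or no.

SE = σ/√n = 5/√25 = 1.0000
z = (x̄−μ₀)/SE = (57.16−60)/1.0000 = -2.8400
p-value (two-sided) = 0.00451
At α=0.05: p < α → reject H₀

reject H₀: yes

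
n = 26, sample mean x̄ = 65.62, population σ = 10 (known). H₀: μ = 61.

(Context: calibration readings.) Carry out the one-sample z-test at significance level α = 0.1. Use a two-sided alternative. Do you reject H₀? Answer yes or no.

reject H₀: yes

SE = σ/√n = 10/√26 = 1.9612
z = (x̄−μ₀)/SE = (65.62−61)/1.9612 = 2.3557
p-value (two-sided) = 0.01849
At α=0.1: p < α → reject H₀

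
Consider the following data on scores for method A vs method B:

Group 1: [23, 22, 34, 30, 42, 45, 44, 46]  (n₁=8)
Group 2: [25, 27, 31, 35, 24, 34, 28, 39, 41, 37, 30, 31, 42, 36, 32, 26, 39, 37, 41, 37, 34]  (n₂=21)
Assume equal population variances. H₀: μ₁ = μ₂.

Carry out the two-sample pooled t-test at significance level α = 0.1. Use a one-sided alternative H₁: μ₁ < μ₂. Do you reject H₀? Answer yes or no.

x̄₁=35.750, s₁=9.896, n₁=8
x̄₂=33.619, s₂=5.518, n₂=21
s_p² = [7·9.896² + 20·5.518²]/27 = 47.9427
SE = √(s_p²·(1/8+1/21)) = 2.8768
t = (35.750−33.619)/2.8768 = 0.7407
df = 27
p-value (one-sided, H₁ less) = 0.76738
At α=0.1: p ≥ α → fail to reject H₀

reject H₀: no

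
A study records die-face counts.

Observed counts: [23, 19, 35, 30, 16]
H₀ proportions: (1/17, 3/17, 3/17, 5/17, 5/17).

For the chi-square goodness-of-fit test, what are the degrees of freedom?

degrees of freedom = 4

df = k − 1 = 5 − 1 = 4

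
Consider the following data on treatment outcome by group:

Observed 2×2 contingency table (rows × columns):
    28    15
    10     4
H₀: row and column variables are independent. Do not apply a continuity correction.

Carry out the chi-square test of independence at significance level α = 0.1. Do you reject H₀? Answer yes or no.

Row totals [43, 14], col totals [38, 19], n=57
χ² = (28−28.67)²/28.67 + (15−14.33)²/14.33 + (10−9.33)²/9.33 + (4−4.67)²/4.67 = 0.1894
df = 1
p-value (upper-tail) = 0.66344
At α=0.1: p ≥ α → fail to reject H₀

reject H₀: no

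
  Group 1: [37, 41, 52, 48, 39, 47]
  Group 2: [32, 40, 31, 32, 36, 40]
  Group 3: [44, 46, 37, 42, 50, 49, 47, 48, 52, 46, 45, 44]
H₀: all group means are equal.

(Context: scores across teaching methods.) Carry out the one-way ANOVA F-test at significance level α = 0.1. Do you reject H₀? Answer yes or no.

reject H₀: yes

Group means [44.00, 35.17, 45.83], grand mean 42.708
SSB = Σnᵢ(x̄ᵢ−x̄)² = 468.458; SSW = ΣΣ(x−x̄ᵢ)² = 428.500
MSB = 468.458/2 = 234.2292; MSW = 428.500/21 = 20.4048
F = MSB/MSW = 11.4791
df = (2, 21)
p-value (upper-tail) = 0.00043
At α=0.1: p < α → reject H₀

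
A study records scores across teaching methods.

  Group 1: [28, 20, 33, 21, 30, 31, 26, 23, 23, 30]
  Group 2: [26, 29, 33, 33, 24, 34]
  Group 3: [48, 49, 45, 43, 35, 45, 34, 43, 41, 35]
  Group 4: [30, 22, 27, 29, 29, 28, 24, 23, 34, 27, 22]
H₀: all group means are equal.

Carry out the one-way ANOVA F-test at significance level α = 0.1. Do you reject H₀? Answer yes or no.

Group means [26.50, 29.83, 41.80, 26.82], grand mean 31.270
SSB = Σnᵢ(x̄ᵢ−x̄)² = 1566.728; SSW = ΣΣ(x−x̄ᵢ)² = 682.570
MSB = 1566.728/3 = 522.2425; MSW = 682.570/33 = 20.6839
F = MSB/MSW = 25.2487
df = (3, 33)
p-value (upper-tail) = 0.00000
At α=0.1: p < α → reject H₀

reject H₀: yes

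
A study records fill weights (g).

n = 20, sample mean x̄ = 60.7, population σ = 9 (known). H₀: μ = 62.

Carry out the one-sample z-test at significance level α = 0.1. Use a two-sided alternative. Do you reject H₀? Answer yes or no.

SE = σ/√n = 9/√20 = 2.0125
z = (x̄−μ₀)/SE = (60.7−62)/2.0125 = -0.6460
p-value (two-sided) = 0.51830
At α=0.1: p ≥ α → fail to reject H₀

reject H₀: no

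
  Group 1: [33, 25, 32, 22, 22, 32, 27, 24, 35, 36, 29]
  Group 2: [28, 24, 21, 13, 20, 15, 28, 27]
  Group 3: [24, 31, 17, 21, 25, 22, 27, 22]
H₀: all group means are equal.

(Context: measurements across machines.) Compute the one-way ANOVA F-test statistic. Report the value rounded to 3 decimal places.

Group means [28.82, 22.00, 23.62], grand mean 25.259
SSB = Σnᵢ(x̄ᵢ−x̄)² = 245.674; SSW = ΣΣ(x−x̄ᵢ)² = 621.511
MSB = 245.674/2 = 122.8369; MSW = 621.511/24 = 25.8963
F = MSB/MSW = 4.7434
df = (2, 24)

test statistic = 4.743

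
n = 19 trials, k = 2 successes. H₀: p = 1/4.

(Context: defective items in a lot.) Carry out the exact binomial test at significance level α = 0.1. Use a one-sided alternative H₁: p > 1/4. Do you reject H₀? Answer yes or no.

reject H₀: no

Exact binomial: n=19, k=2, p₀=1/4=0.2500
P(X≥2) from Σ C(n,i)·p₀^i·(1−p₀)^(n−i)
p-value (one-sided, H₁ greater) = 0.96899
At α=0.1: p ≥ α → fail to reject H₀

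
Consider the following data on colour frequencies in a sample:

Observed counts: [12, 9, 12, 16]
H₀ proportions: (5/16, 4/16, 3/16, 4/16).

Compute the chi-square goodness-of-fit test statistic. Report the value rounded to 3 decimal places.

test statistic = 3.588

n = 49; E_i = n·p_i = [15.31, 12.25, 9.19, 12.25]
χ² = (12−15.31)²/15.31 + (9−12.25)²/12.25 + (12−9.19)²/9.19 + (16−12.25)²/12.25 = 3.5878
df = 3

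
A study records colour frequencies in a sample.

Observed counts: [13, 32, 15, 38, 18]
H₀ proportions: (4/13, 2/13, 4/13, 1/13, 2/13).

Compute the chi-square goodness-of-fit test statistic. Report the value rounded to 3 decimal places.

n = 116; E_i = n·p_i = [35.69, 17.85, 35.69, 8.92, 17.85]
χ² = (13−35.69)²/35.69 + (32−17.85)²/17.85 + (15−35.69)²/35.69 + (38−8.92)²/8.92 + (18−17.85)²/17.85 = 132.4009
df = 4

test statistic = 132.401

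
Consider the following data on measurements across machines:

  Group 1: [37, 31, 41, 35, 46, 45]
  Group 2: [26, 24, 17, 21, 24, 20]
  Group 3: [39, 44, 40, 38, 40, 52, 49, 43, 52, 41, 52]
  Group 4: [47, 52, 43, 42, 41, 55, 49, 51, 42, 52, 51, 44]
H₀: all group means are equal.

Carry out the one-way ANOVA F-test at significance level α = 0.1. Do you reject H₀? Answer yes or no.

reject H₀: yes

Group means [39.17, 22.00, 44.55, 47.42], grand mean 40.743
SSB = Σnᵢ(x̄ᵢ−x̄)² = 2816.208; SSW = ΣΣ(x−x̄ᵢ)² = 802.477
MSB = 2816.208/3 = 938.7361; MSW = 802.477/31 = 25.8864
F = MSB/MSW = 36.2637
df = (3, 31)
p-value (upper-tail) = 0.00000
At α=0.1: p < α → reject H₀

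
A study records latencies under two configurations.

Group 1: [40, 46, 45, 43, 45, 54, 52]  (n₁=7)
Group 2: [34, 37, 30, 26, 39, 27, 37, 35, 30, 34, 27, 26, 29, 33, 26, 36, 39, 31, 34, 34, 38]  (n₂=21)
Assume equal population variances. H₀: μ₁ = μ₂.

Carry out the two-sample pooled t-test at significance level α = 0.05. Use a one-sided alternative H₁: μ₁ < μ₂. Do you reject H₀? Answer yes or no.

reject H₀: no

x̄₁=46.429, s₁=4.928, n₁=7
x̄₂=32.476, s₂=4.457, n₂=21
s_p² = [6·4.928² + 20·4.457²]/26 = 20.8828
SE = √(s_p²·(1/7+1/21)) = 1.9944
t = (46.429−32.476)/1.9944 = 6.9957
df = 26
p-value (one-sided, H₁ less) = 1.00000
At α=0.05: p ≥ α → fail to reject H₀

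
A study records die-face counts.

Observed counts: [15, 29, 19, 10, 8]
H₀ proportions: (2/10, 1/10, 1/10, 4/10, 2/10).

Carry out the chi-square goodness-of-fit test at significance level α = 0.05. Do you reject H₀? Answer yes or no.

reject H₀: yes

n = 81; E_i = n·p_i = [16.20, 8.10, 8.10, 32.40, 16.20]
χ² = (15−16.20)²/16.20 + (29−8.10)²/8.10 + (19−8.10)²/8.10 + (10−32.40)²/32.40 + (8−16.20)²/16.20 = 88.3210
df = 4
p-value (upper-tail) = 0.00000
At α=0.05: p < α → reject H₀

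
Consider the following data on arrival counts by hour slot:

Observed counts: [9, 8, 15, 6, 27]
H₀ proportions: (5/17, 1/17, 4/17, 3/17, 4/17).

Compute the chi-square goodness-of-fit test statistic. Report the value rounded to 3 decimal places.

n = 65; E_i = n·p_i = [19.12, 3.82, 15.29, 11.47, 15.29]
χ² = (9−19.12)²/19.12 + (8−3.82)²/3.82 + (15−15.29)²/15.29 + (6−11.47)²/11.47 + (27−15.29)²/15.29 = 21.4908
df = 4

test statistic = 21.491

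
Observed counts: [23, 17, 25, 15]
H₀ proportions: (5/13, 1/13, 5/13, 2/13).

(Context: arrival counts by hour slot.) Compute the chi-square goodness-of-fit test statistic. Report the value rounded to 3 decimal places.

test statistic = 22.749

n = 80; E_i = n·p_i = [30.77, 6.15, 30.77, 12.31]
χ² = (23−30.77)²/30.77 + (17−6.15)²/6.15 + (25−30.77)²/30.77 + (15−12.31)²/12.31 = 22.7488
df = 3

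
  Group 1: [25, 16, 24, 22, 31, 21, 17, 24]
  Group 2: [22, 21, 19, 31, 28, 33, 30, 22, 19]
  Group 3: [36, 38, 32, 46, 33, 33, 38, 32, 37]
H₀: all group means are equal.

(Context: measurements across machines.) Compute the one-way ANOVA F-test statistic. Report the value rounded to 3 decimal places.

test statistic = 18.894

Group means [22.50, 25.00, 36.11], grand mean 28.077
SSB = Σnᵢ(x̄ᵢ−x̄)² = 914.957; SSW = ΣΣ(x−x̄ᵢ)² = 556.889
MSB = 914.957/2 = 457.4786; MSW = 556.889/23 = 24.2126
F = MSB/MSW = 18.8943
df = (2, 23)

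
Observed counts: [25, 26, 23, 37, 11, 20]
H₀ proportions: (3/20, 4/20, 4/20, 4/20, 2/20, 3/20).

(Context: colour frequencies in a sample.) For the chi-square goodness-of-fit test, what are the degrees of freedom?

degrees of freedom = 5

df = k − 1 = 6 − 1 = 5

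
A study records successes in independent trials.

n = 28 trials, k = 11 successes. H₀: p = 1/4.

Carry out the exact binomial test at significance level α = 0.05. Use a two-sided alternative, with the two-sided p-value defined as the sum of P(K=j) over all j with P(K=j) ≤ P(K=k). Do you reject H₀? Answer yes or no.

Exact binomial: n=28, k=11, p₀=1/4=0.2500
P(X=j) = C(n,j)·p₀^j·(1−p₀)^(n−j); p = Σ P(X=j) over j with P(X=j) ≤ P(X=11)
p-value (two-sided) = 0.08451
At α=0.05: p ≥ α → fail to reject H₀

reject H₀: no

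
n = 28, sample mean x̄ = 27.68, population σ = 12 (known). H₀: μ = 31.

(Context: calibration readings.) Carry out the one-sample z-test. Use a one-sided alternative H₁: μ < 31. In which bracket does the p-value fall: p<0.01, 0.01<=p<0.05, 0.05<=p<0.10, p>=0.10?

SE = σ/√n = 12/√28 = 2.2678
z = (x̄−μ₀)/SE = (27.68−31)/2.2678 = -1.4640
p-value (one-sided, H₁ less) = 0.07160
→ bracket: 0.05<=p<0.10

p-value bracket: 0.05<=p<0.10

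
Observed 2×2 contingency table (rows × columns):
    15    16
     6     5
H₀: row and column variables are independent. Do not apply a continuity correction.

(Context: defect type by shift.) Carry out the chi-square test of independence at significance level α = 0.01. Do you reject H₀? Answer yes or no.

Row totals [31, 11], col totals [21, 21], n=42
χ² = (15−15.50)²/15.50 + (16−15.50)²/15.50 + (6−5.50)²/5.50 + (5−5.50)²/5.50 = 0.1232
df = 1
p-value (upper-tail) = 0.72562
At α=0.01: p ≥ α → fail to reject H₀

reject H₀: no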